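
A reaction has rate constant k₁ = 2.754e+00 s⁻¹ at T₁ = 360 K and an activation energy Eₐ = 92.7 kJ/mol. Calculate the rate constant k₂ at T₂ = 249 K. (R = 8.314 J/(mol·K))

2.778e-06 s⁻¹

Step 1: Use the two-temperature Arrhenius form: ln(k₂/k₁) = -Eₐ/R × (1/T₂ - 1/T₁)
Step 2: Convert Eₐ to J/mol: 92.7 kJ/mol = 92700 J/mol
Step 3: 1/T₂ - 1/T₁ = 1/249 - 1/360 = 1.238286e-03 K⁻¹
Step 4: ln(k₂/k₁) = -92700/8.314 × 1.238286e-03 = -13.80673
Step 5: k₂ = k₁ × exp(-13.80673) = 2.754e+00 × 1.00882e-06 = 2.778e-06 s⁻¹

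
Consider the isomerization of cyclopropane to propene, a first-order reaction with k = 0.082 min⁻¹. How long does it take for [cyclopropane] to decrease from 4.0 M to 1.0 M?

16.91 min

Step 1: For first-order: t = ln([cyclopropane]₀/[cyclopropane])/k
Step 2: t = ln(4.0/1.0)/0.082
Step 3: t = ln(4)/0.082
Step 4: t = 1.386/0.082 = 16.91 min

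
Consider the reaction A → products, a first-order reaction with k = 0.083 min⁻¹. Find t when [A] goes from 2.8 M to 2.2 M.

2.906 min

Step 1: For first-order: t = ln([A]₀/[A])/k
Step 2: t = ln(2.8/2.2)/0.083
Step 3: t = ln(1.273)/0.083
Step 4: t = 0.2412/0.083 = 2.906 min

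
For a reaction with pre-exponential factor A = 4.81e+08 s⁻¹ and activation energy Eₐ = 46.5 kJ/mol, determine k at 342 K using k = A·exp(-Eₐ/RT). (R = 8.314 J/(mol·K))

3.80e+01 s⁻¹

Step 1: Use the Arrhenius equation: k = A × exp(-Eₐ/RT)
Step 2: Convert Eₐ to J/mol: 46.5 kJ/mol = 46500 J/mol
Step 3: Calculate the exponent: -Eₐ/(RT) = -46500/(8.314 × 342) = -16.35373
Step 4: k = 4.81e+08 × exp(-16.35373)
Step 5: k = 4.81e+08 × 7.90070e-08 = 3.8002e+01 s⁻¹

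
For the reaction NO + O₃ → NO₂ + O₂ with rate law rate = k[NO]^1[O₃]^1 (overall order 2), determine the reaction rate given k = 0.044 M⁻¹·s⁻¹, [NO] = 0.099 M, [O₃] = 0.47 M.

0.002047 M/s

Step 1: The rate law is rate = k[NO]^1[O₃]^1, overall order = 1+1 = 2
Step 2: Substitute values: rate = 0.044 × (0.099)^1 × (0.47)^1
Step 3: rate = 0.044 × 0.099 × 0.47 = 0.00204732 M/s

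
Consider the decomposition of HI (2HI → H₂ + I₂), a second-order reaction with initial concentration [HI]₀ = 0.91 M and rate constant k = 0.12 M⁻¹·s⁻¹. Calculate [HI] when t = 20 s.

0.2858 M

Step 1: For a second-order reaction: 1/[HI] = 1/[HI]₀ + kt
Step 2: 1/[HI] = 1/0.91 + 0.12 × 20
Step 3: 1/[HI] = 1.099 + 2.4 = 3.499
Step 4: [HI] = 1/3.499 = 0.2858 M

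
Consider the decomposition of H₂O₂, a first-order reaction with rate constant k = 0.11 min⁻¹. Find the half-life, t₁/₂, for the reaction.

6.301 min

Step 1: For a first-order reaction, t₁/₂ = ln(2)/k
Step 2: t₁/₂ = ln(2)/0.11
Step 3: t₁/₂ = 0.6931/0.11 = 6.301 min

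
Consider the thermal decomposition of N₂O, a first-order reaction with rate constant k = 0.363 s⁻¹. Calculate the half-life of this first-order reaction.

1.909 s

Step 1: For a first-order reaction, t₁/₂ = ln(2)/k
Step 2: t₁/₂ = ln(2)/0.363
Step 3: t₁/₂ = 0.6931/0.363 = 1.909 s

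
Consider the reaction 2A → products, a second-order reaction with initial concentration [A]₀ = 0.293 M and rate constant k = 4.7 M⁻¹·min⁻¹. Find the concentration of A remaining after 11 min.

0.01814 M

Step 1: For a second-order reaction: 1/[A] = 1/[A]₀ + kt
Step 2: 1/[A] = 1/0.293 + 4.7 × 11
Step 3: 1/[A] = 3.413 + 51.7 = 55.11
Step 4: [A] = 1/55.11 = 0.01814 M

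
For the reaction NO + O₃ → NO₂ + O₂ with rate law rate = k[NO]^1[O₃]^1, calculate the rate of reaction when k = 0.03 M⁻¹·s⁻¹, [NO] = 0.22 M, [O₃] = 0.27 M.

0.001782 M/s

Step 1: The rate law is rate = k[NO]^1[O₃]^1
Step 2: Substitute: rate = 0.03 × (0.22)^1 × (0.27)^1
Step 3: rate = 0.03 × 0.22 × 0.27 = 0.001782 M/s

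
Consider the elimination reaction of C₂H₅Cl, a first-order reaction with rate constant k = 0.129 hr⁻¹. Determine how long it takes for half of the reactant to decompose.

5.373 hr

Step 1: For a first-order reaction, t₁/₂ = ln(2)/k
Step 2: t₁/₂ = ln(2)/0.129
Step 3: t₁/₂ = 0.6931/0.129 = 5.373 hr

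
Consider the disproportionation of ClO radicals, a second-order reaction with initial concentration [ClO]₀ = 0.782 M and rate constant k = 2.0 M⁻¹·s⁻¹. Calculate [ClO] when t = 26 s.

0.01877 M

Step 1: For a second-order reaction: 1/[ClO] = 1/[ClO]₀ + kt
Step 2: 1/[ClO] = 1/0.782 + 2.0 × 26
Step 3: 1/[ClO] = 1.279 + 52 = 53.28
Step 4: [ClO] = 1/53.28 = 0.01877 M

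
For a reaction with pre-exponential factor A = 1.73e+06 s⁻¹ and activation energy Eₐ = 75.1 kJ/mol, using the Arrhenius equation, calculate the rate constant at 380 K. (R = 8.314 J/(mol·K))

8.21e-05 s⁻¹

Step 1: Use the Arrhenius equation: k = A × exp(-Eₐ/RT)
Step 2: Convert Eₐ to J/mol: 75.1 kJ/mol = 75100 J/mol
Step 3: Calculate the exponent: -Eₐ/(RT) = -75100/(8.314 × 380) = -23.77094
Step 4: k = 1.73e+06 × exp(-23.77094)
Step 5: k = 1.73e+06 × 4.74692e-11 = 8.2122e-05 s⁻¹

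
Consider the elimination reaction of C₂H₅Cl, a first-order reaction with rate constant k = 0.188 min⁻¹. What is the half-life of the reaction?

3.687 min

Step 1: For a first-order reaction, t₁/₂ = ln(2)/k
Step 2: t₁/₂ = ln(2)/0.188
Step 3: t₁/₂ = 0.6931/0.188 = 3.687 min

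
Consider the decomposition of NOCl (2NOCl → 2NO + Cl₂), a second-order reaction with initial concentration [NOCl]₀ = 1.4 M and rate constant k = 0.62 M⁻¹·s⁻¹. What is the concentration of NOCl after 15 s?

0.09986 M

Step 1: For a second-order reaction: 1/[NOCl] = 1/[NOCl]₀ + kt
Step 2: 1/[NOCl] = 1/1.4 + 0.62 × 15
Step 3: 1/[NOCl] = 0.7143 + 9.3 = 10.01
Step 4: [NOCl] = 1/10.01 = 0.09986 M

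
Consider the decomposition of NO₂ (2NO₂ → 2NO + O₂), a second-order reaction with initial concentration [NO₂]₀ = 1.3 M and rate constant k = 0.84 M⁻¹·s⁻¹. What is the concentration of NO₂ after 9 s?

0.1201 M

Step 1: For a second-order reaction: 1/[NO₂] = 1/[NO₂]₀ + kt
Step 2: 1/[NO₂] = 1/1.3 + 0.84 × 9
Step 3: 1/[NO₂] = 0.7692 + 7.56 = 8.329
Step 4: [NO₂] = 1/8.329 = 0.1201 M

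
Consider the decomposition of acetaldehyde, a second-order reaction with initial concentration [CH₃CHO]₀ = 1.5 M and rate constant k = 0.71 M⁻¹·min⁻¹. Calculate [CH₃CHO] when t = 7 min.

0.1774 M

Step 1: For a second-order reaction: 1/[CH₃CHO] = 1/[CH₃CHO]₀ + kt
Step 2: 1/[CH₃CHO] = 1/1.5 + 0.71 × 7
Step 3: 1/[CH₃CHO] = 0.6667 + 4.97 = 5.637
Step 4: [CH₃CHO] = 1/5.637 = 0.1774 M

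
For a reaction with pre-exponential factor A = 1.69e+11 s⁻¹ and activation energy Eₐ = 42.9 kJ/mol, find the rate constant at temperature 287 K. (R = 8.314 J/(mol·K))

2.63e+03 s⁻¹

Step 1: Use the Arrhenius equation: k = A × exp(-Eₐ/RT)
Step 2: Convert Eₐ to J/mol: 42.9 kJ/mol = 42900 J/mol
Step 3: Calculate the exponent: -Eₐ/(RT) = -42900/(8.314 × 287) = -17.97899
Step 4: k = 1.69e+11 × exp(-17.97899)
Step 5: k = 1.69e+11 × 1.55533e-08 = 2.6285e+03 s⁻¹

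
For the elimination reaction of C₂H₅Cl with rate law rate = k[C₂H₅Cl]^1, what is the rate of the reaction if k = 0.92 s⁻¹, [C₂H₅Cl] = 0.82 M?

0.7544 M/s

Step 1: Identify the rate law: rate = k[C₂H₅Cl]^1
Step 2: Substitute values: rate = 0.92 × (0.82)^1
Step 3: Calculate: rate = 0.92 × 0.82 = 0.7544 M/s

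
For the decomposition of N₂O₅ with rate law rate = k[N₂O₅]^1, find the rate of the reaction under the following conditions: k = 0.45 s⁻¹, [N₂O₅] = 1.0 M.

0.45 M/s

Step 1: Identify the rate law: rate = k[N₂O₅]^1
Step 2: Substitute values: rate = 0.45 × (1.0)^1
Step 3: Calculate: rate = 0.45 × 1 = 0.45 M/s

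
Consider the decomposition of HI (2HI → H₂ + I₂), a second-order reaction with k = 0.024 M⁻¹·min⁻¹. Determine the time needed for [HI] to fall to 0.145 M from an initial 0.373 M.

175.6 min

Step 1: For second-order: t = (1/[HI] - 1/[HI]₀)/k
Step 2: t = (1/0.145 - 1/0.373)/0.024
Step 3: t = (6.897 - 2.681)/0.024
Step 4: t = 4.216/0.024 = 175.6 min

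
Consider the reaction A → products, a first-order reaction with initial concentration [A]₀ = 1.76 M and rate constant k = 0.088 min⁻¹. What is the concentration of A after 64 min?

0.006303 M

Step 1: For a first-order reaction: [A] = [A]₀ × e^(-kt)
Step 2: [A] = 1.76 × e^(-0.088 × 64)
Step 3: [A] = 1.76 × e^(-5.632)
Step 4: [A] = 1.76 × 0.00358141 = 0.006303 M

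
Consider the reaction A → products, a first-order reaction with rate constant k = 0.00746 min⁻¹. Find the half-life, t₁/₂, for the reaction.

92.92 min

Step 1: For a first-order reaction, t₁/₂ = ln(2)/k
Step 2: t₁/₂ = ln(2)/0.00746
Step 3: t₁/₂ = 0.6931/0.00746 = 92.92 min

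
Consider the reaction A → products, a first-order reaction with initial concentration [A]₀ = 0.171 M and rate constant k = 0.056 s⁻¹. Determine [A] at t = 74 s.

0.002712 M

Step 1: For a first-order reaction: [A] = [A]₀ × e^(-kt)
Step 2: [A] = 0.171 × e^(-0.056 × 74)
Step 3: [A] = 0.171 × e^(-4.144)
Step 4: [A] = 0.171 × 0.0158593 = 0.002712 M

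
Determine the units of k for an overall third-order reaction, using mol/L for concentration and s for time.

(mol/L)⁻²·s⁻¹

Step 1: For overall order n, rate = k × (concentration)^n.
Step 2: Rate has units mol/L·s⁻¹; concentration term has units (mol/L)^3.
Step 3: k = rate / (concentration)^n, so units of k = (mol/L)^(1-3)·s⁻¹ = (mol/L)⁻²·s⁻¹.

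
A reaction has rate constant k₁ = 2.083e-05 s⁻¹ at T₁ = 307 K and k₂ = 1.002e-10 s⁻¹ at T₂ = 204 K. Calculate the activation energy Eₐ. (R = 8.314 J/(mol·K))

61.9 kJ/mol

Step 1: Use the two-temperature Arrhenius form: ln(k₂/k₁) = -Eₐ/R × (1/T₂ - 1/T₁)
Step 2: ln(k₂/k₁) = ln(1.002e-10/2.083e-05) = ln(4.81037e-06) = -12.2447
Step 3: 1/T₂ - 1/T₁ = 1/204 - 1/307 = 1.644632e-03 K⁻¹
Step 4: Eₐ = -R × ln(k₂/k₁) / (1/T₂ - 1/T₁) = -8.314 × -12.2447 / 1.644632e-03
Step 5: Eₐ = 6.1900e+04 J/mol = 61.9 kJ/mol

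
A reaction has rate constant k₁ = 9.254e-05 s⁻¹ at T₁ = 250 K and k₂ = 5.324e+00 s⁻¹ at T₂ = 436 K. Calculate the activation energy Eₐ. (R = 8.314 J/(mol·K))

53.4 kJ/mol

Step 1: Use the two-temperature Arrhenius form: ln(k₂/k₁) = -Eₐ/R × (1/T₂ - 1/T₁)
Step 2: ln(k₂/k₁) = ln(5.324e+00/9.254e-05) = ln(57531.9) = 10.9601
Step 3: 1/T₂ - 1/T₁ = 1/436 - 1/250 = -1.706422e-03 K⁻¹
Step 4: Eₐ = -R × ln(k₂/k₁) / (1/T₂ - 1/T₁) = -8.314 × 10.9601 / -1.706422e-03
Step 5: Eₐ = 5.3400e+04 J/mol = 53.4 kJ/mol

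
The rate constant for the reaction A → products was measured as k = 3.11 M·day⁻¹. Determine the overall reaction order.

zeroth order (0)

Step 1: The units of k for an nth-order reaction are (concentration)^(1-n)·(time)⁻¹.
Step 2: Here k has units M·day⁻¹, so the concentration exponent is 1.
Step 3: 1 - n = 1 ⇒ n = 0. The reaction is zeroth order.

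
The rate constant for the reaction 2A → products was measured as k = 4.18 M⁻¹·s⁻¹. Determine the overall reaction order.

second order (2)

Step 1: The units of k for an nth-order reaction are (concentration)^(1-n)·(time)⁻¹.
Step 2: Here k has units M⁻¹·s⁻¹, so the concentration exponent is -1.
Step 3: 1 - n = -1 ⇒ n = 2. The reaction is second order.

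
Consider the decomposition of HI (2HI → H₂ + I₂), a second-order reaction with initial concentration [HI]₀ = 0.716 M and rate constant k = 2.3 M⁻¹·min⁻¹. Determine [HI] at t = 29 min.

0.01469 M

Step 1: For a second-order reaction: 1/[HI] = 1/[HI]₀ + kt
Step 2: 1/[HI] = 1/0.716 + 2.3 × 29
Step 3: 1/[HI] = 1.397 + 66.7 = 68.1
Step 4: [HI] = 1/68.1 = 0.01469 M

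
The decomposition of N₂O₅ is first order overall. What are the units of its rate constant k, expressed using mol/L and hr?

hr⁻¹

Step 1: For overall order n, rate = k × (concentration)^n.
Step 2: Rate has units mol/L·hr⁻¹; concentration term has units (mol/L)^1.
Step 3: k = rate / (concentration)^n, so units of k = (mol/L)^(1-1)·hr⁻¹ = hr⁻¹.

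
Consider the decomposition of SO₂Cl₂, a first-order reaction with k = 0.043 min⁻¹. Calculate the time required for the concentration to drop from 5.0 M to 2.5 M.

16.12 min

Step 1: For first-order: t = ln([SO₂Cl₂]₀/[SO₂Cl₂])/k
Step 2: t = ln(5.0/2.5)/0.043
Step 3: t = ln(2)/0.043
Step 4: t = 0.6931/0.043 = 16.12 min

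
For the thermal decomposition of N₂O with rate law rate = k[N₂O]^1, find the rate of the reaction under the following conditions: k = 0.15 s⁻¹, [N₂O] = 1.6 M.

0.24 M/s

Step 1: Identify the rate law: rate = k[N₂O]^1
Step 2: Substitute values: rate = 0.15 × (1.6)^1
Step 3: Calculate: rate = 0.15 × 1.6 = 0.24 M/s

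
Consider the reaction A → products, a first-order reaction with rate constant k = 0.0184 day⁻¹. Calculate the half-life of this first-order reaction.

37.67 day

Step 1: For a first-order reaction, t₁/₂ = ln(2)/k
Step 2: t₁/₂ = ln(2)/0.0184
Step 3: t₁/₂ = 0.6931/0.0184 = 37.67 day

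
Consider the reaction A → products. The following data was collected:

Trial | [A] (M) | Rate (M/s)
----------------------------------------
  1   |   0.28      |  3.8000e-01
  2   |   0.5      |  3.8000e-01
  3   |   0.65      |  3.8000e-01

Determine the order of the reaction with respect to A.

zeroth order (0)

Step 1: Compare trials - when concentration changes, rate stays constant.
Step 2: rate₂/rate₁ = 3.8000e-01/3.8000e-01 = 1
Step 3: [A]₂/[A]₁ = 0.5/0.28 = 1.786
Step 4: Since rate ratio ≈ (conc ratio)^0, the reaction is zeroth order.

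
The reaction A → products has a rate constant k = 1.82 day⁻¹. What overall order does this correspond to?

first order (1)

Step 1: The units of k for an nth-order reaction are (concentration)^(1-n)·(time)⁻¹.
Step 2: Here k has units day⁻¹, so the concentration exponent is 0.
Step 3: 1 - n = 0 ⇒ n = 1. The reaction is first order.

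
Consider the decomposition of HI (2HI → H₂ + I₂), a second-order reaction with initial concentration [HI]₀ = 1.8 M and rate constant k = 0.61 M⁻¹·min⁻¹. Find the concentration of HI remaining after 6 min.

0.2372 M

Step 1: For a second-order reaction: 1/[HI] = 1/[HI]₀ + kt
Step 2: 1/[HI] = 1/1.8 + 0.61 × 6
Step 3: 1/[HI] = 0.5556 + 3.66 = 4.216
Step 4: [HI] = 1/4.216 = 0.2372 M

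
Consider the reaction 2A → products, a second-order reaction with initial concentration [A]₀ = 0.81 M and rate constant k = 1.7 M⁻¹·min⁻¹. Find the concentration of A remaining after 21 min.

0.02707 M

Step 1: For a second-order reaction: 1/[A] = 1/[A]₀ + kt
Step 2: 1/[A] = 1/0.81 + 1.7 × 21
Step 3: 1/[A] = 1.235 + 35.7 = 36.93
Step 4: [A] = 1/36.93 = 0.02707 M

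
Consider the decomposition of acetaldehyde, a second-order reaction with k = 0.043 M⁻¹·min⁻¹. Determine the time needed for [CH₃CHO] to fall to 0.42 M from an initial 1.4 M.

38.76 min

Step 1: For second-order: t = (1/[CH₃CHO] - 1/[CH₃CHO]₀)/k
Step 2: t = (1/0.42 - 1/1.4)/0.043
Step 3: t = (2.381 - 0.7143)/0.043
Step 4: t = 1.667/0.043 = 38.76 min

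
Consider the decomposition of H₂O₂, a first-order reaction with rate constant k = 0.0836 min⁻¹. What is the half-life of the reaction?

8.291 min

Step 1: For a first-order reaction, t₁/₂ = ln(2)/k
Step 2: t₁/₂ = ln(2)/0.0836
Step 3: t₁/₂ = 0.6931/0.0836 = 8.291 min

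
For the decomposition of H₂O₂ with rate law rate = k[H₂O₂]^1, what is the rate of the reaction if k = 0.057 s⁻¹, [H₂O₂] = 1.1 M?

0.0627 M/s

Step 1: Identify the rate law: rate = k[H₂O₂]^1
Step 2: Substitute values: rate = 0.057 × (1.1)^1
Step 3: Calculate: rate = 0.057 × 1.1 = 0.0627 M/s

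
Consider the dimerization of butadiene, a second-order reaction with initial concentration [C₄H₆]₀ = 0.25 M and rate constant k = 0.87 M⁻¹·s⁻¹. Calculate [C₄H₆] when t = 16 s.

0.0558 M

Step 1: For a second-order reaction: 1/[C₄H₆] = 1/[C₄H₆]₀ + kt
Step 2: 1/[C₄H₆] = 1/0.25 + 0.87 × 16
Step 3: 1/[C₄H₆] = 4 + 13.92 = 17.92
Step 4: [C₄H₆] = 1/17.92 = 0.0558 M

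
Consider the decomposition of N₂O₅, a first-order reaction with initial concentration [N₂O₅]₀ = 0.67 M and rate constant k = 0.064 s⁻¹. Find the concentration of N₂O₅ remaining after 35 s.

0.07133 M

Step 1: For a first-order reaction: [N₂O₅] = [N₂O₅]₀ × e^(-kt)
Step 2: [N₂O₅] = 0.67 × e^(-0.064 × 35)
Step 3: [N₂O₅] = 0.67 × e^(-2.24)
Step 4: [N₂O₅] = 0.67 × 0.106459 = 0.07133 M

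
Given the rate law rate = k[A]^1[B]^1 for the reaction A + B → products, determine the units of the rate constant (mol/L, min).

(mol/L)⁻¹·min⁻¹

Step 1: Overall order = 1 + 1 = 2.
Step 2: rate has units mol/L·min⁻¹; [A]^1[B]^1 has units (mol/L)^2.
Step 3: k = rate/([A]^1[B]^1), so units of k = (mol/L)^(1-2)·min⁻¹ = (mol/L)⁻¹·min⁻¹.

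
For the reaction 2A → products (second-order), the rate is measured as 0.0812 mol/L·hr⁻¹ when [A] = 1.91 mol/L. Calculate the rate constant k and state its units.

0.02226 (mol/L)⁻¹·hr⁻¹

Step 1: rate = k[A]^2, so k = rate / [A]^2.
Step 2: k = 0.0812 / (1.91)^2 = 0.0812 / 3.648.
Step 3: k = 0.02226 (mol/L)⁻¹·hr⁻¹.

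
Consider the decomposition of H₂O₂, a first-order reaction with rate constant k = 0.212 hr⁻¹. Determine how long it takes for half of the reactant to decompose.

3.27 hr

Step 1: For a first-order reaction, t₁/₂ = ln(2)/k
Step 2: t₁/₂ = ln(2)/0.212
Step 3: t₁/₂ = 0.6931/0.212 = 3.27 hr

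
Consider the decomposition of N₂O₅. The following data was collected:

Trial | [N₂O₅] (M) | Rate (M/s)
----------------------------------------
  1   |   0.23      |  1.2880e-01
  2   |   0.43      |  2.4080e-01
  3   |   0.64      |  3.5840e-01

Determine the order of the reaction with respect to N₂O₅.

first order (1)

Step 1: Compare trials to find order n where rate₂/rate₁ = ([N₂O₅]₂/[N₂O₅]₁)^n
Step 2: rate₂/rate₁ = 2.4080e-01/1.2880e-01 = 1.87
Step 3: [N₂O₅]₂/[N₂O₅]₁ = 0.43/0.23 = 1.87
Step 4: n = ln(1.87)/ln(1.87) = 1.00 ≈ 1
Step 5: The reaction is first order in N₂O₅.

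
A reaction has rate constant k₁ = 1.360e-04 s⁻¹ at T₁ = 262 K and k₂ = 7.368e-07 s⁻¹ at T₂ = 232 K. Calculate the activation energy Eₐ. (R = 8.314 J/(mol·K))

87.9 kJ/mol

Step 1: Use the two-temperature Arrhenius form: ln(k₂/k₁) = -Eₐ/R × (1/T₂ - 1/T₁)
Step 2: ln(k₂/k₁) = ln(7.368e-07/1.360e-04) = ln(0.00541765) = -5.21809
Step 3: 1/T₂ - 1/T₁ = 1/232 - 1/262 = 4.935509e-04 K⁻¹
Step 4: Eₐ = -R × ln(k₂/k₁) / (1/T₂ - 1/T₁) = -8.314 × -5.21809 / 4.935509e-04
Step 5: Eₐ = 8.7900e+04 J/mol = 87.9 kJ/mol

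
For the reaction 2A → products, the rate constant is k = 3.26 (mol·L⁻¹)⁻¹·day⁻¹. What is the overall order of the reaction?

second order (2)

Step 1: The units of k for an nth-order reaction are (concentration)^(1-n)·(time)⁻¹.
Step 2: Here k has units (mol·L⁻¹)⁻¹·day⁻¹, so the concentration exponent is -1.
Step 3: 1 - n = -1 ⇒ n = 2. The reaction is second order.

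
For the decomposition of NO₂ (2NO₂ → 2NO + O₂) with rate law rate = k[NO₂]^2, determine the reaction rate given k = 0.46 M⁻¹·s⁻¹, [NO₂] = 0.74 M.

0.2519 M/s

Step 1: Identify the rate law: rate = k[NO₂]^2
Step 2: Substitute values: rate = 0.46 × (0.74)^2
Step 3: Calculate: rate = 0.46 × 0.5476 = 0.251896 M/s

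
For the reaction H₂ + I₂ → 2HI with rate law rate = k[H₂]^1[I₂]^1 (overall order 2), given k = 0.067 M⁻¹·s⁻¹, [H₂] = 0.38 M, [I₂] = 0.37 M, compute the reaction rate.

0.00942 M/s

Step 1: The rate law is rate = k[H₂]^1[I₂]^1, overall order = 1+1 = 2
Step 2: Substitute values: rate = 0.067 × (0.38)^1 × (0.37)^1
Step 3: rate = 0.067 × 0.38 × 0.37 = 0.0094202 M/s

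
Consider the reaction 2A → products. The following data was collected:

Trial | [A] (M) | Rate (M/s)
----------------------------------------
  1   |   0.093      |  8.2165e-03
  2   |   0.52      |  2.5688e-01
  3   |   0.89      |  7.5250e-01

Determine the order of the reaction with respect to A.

second order (2)

Step 1: Compare trials to find order n where rate₂/rate₁ = ([A]₂/[A]₁)^n
Step 2: rate₂/rate₁ = 2.5688e-01/8.2165e-03 = 31.26
Step 3: [A]₂/[A]₁ = 0.52/0.093 = 5.591
Step 4: n = ln(31.26)/ln(5.591) = 2.00 ≈ 2
Step 5: The reaction is second order in A.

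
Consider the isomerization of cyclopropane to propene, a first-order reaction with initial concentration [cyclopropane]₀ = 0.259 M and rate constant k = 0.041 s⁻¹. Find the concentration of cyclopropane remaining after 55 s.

0.02716 M

Step 1: For a first-order reaction: [cyclopropane] = [cyclopropane]₀ × e^(-kt)
Step 2: [cyclopropane] = 0.259 × e^(-0.041 × 55)
Step 3: [cyclopropane] = 0.259 × e^(-2.255)
Step 4: [cyclopropane] = 0.259 × 0.104874 = 0.02716 M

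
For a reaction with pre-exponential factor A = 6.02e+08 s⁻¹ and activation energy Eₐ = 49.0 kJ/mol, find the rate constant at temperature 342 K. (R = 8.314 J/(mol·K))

1.97e+01 s⁻¹

Step 1: Use the Arrhenius equation: k = A × exp(-Eₐ/RT)
Step 2: Convert Eₐ to J/mol: 49.0 kJ/mol = 49000 J/mol
Step 3: Calculate the exponent: -Eₐ/(RT) = -49000/(8.314 × 342) = -17.23296
Step 4: k = 6.02e+08 × exp(-17.23296)
Step 5: k = 6.02e+08 × 3.27960e-08 = 1.9743e+01 s⁻¹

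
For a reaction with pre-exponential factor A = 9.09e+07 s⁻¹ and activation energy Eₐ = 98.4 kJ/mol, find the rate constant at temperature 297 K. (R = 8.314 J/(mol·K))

4.49e-10 s⁻¹

Step 1: Use the Arrhenius equation: k = A × exp(-Eₐ/RT)
Step 2: Convert Eₐ to J/mol: 98.4 kJ/mol = 98400 J/mol
Step 3: Calculate the exponent: -Eₐ/(RT) = -98400/(8.314 × 297) = -39.85003
Step 4: k = 9.09e+07 × exp(-39.85003)
Step 5: k = 9.09e+07 × 4.93574e-18 = 4.4866e-10 s⁻¹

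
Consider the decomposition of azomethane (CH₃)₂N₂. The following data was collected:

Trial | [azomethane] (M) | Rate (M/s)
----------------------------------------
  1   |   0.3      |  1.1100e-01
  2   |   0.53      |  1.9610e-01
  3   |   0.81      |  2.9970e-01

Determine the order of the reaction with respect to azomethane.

first order (1)

Step 1: Compare trials to find order n where rate₂/rate₁ = ([azomethane]₂/[azomethane]₁)^n
Step 2: rate₂/rate₁ = 1.9610e-01/1.1100e-01 = 1.767
Step 3: [azomethane]₂/[azomethane]₁ = 0.53/0.3 = 1.767
Step 4: n = ln(1.767)/ln(1.767) = 1.00 ≈ 1
Step 5: The reaction is first order in azomethane.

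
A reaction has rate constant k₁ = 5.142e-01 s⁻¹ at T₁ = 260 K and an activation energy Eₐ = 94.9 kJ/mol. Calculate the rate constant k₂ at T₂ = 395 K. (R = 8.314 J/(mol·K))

1.688e+06 s⁻¹

Step 1: Use the two-temperature Arrhenius form: ln(k₂/k₁) = -Eₐ/R × (1/T₂ - 1/T₁)
Step 2: Convert Eₐ to J/mol: 94.9 kJ/mol = 94900 J/mol
Step 3: 1/T₂ - 1/T₁ = 1/395 - 1/260 = -1.314508e-03 K⁻¹
Step 4: ln(k₂/k₁) = -94900/8.314 × -1.314508e-03 = 15.00443
Step 5: k₂ = k₁ × exp(15.00443) = 5.142e-01 × 3.28353e+06 = 1.688e+06 s⁻¹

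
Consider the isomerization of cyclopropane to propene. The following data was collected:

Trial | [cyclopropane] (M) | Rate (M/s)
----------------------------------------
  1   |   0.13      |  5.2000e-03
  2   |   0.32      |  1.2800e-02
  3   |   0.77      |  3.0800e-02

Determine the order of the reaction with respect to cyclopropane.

first order (1)

Step 1: Compare trials to find order n where rate₂/rate₁ = ([cyclopropane]₂/[cyclopropane]₁)^n
Step 2: rate₂/rate₁ = 1.2800e-02/5.2000e-03 = 2.462
Step 3: [cyclopropane]₂/[cyclopropane]₁ = 0.32/0.13 = 2.462
Step 4: n = ln(2.462)/ln(2.462) = 1.00 ≈ 1
Step 5: The reaction is first order in cyclopropane.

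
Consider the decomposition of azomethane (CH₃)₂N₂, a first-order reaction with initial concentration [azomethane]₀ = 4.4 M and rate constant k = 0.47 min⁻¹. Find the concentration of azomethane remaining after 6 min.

0.2623 M

Step 1: For a first-order reaction: [azomethane] = [azomethane]₀ × e^(-kt)
Step 2: [azomethane] = 4.4 × e^(-0.47 × 6)
Step 3: [azomethane] = 4.4 × e^(-2.82)
Step 4: [azomethane] = 4.4 × 0.0596059 = 0.2623 M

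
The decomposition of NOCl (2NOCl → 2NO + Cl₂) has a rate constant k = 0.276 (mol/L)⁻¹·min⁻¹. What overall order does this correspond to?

second order (2)

Step 1: The units of k for an nth-order reaction are (concentration)^(1-n)·(time)⁻¹.
Step 2: Here k has units (mol/L)⁻¹·min⁻¹, so the concentration exponent is -1.
Step 3: 1 - n = -1 ⇒ n = 2. The reaction is second order.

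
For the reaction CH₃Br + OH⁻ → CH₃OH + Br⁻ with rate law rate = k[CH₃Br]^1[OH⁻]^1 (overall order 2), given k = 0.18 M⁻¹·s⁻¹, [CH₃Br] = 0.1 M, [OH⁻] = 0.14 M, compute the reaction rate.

0.00252 M/s

Step 1: The rate law is rate = k[CH₃Br]^1[OH⁻]^1, overall order = 1+1 = 2
Step 2: Substitute values: rate = 0.18 × (0.1)^1 × (0.14)^1
Step 3: rate = 0.18 × 0.1 × 0.14 = 0.00252 M/s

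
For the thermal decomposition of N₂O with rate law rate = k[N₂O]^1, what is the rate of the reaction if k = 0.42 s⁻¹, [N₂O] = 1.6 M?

0.672 M/s

Step 1: Identify the rate law: rate = k[N₂O]^1
Step 2: Substitute values: rate = 0.42 × (1.6)^1
Step 3: Calculate: rate = 0.42 × 1.6 = 0.672 M/s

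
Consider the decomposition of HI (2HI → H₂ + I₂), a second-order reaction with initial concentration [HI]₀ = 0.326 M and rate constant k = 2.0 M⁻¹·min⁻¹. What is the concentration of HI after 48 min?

0.01009 M

Step 1: For a second-order reaction: 1/[HI] = 1/[HI]₀ + kt
Step 2: 1/[HI] = 1/0.326 + 2.0 × 48
Step 3: 1/[HI] = 3.067 + 96 = 99.07
Step 4: [HI] = 1/99.07 = 0.01009 M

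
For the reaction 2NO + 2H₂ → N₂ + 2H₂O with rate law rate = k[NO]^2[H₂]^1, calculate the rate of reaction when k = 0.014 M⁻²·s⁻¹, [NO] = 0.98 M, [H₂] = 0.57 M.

0.007664 M/s

Step 1: The rate law is rate = k[NO]^2[H₂]^1
Step 2: Substitute: rate = 0.014 × (0.98)^2 × (0.57)^1
Step 3: rate = 0.014 × 0.9604 × 0.57 = 0.00766399 M/s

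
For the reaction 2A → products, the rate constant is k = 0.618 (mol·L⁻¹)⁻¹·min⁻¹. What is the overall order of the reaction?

second order (2)

Step 1: The units of k for an nth-order reaction are (concentration)^(1-n)·(time)⁻¹.
Step 2: Here k has units (mol·L⁻¹)⁻¹·min⁻¹, so the concentration exponent is -1.
Step 3: 1 - n = -1 ⇒ n = 2. The reaction is second order.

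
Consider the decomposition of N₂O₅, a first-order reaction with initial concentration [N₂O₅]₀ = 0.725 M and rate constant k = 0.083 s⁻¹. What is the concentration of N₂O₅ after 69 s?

0.002361 M

Step 1: For a first-order reaction: [N₂O₅] = [N₂O₅]₀ × e^(-kt)
Step 2: [N₂O₅] = 0.725 × e^(-0.083 × 69)
Step 3: [N₂O₅] = 0.725 × e^(-5.727)
Step 4: [N₂O₅] = 0.725 × 0.00325683 = 0.002361 M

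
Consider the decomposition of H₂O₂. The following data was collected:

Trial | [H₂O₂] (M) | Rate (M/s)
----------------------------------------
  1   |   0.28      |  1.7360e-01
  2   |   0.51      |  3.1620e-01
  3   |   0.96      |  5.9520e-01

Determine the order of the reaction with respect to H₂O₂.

first order (1)

Step 1: Compare trials to find order n where rate₂/rate₁ = ([H₂O₂]₂/[H₂O₂]₁)^n
Step 2: rate₂/rate₁ = 3.1620e-01/1.7360e-01 = 1.821
Step 3: [H₂O₂]₂/[H₂O₂]₁ = 0.51/0.28 = 1.821
Step 4: n = ln(1.821)/ln(1.821) = 1.00 ≈ 1
Step 5: The reaction is first order in H₂O₂.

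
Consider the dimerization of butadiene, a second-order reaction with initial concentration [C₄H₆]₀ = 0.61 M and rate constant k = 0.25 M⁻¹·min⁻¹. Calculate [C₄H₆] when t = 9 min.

0.2571 M

Step 1: For a second-order reaction: 1/[C₄H₆] = 1/[C₄H₆]₀ + kt
Step 2: 1/[C₄H₆] = 1/0.61 + 0.25 × 9
Step 3: 1/[C₄H₆] = 1.639 + 2.25 = 3.889
Step 4: [C₄H₆] = 1/3.889 = 0.2571 M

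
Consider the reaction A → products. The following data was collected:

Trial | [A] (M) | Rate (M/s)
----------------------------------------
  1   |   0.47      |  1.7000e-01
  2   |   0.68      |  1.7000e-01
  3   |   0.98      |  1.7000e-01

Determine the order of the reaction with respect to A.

zeroth order (0)

Step 1: Compare trials - when concentration changes, rate stays constant.
Step 2: rate₂/rate₁ = 1.7000e-01/1.7000e-01 = 1
Step 3: [A]₂/[A]₁ = 0.68/0.47 = 1.447
Step 4: Since rate ratio ≈ (conc ratio)^0, the reaction is zeroth order.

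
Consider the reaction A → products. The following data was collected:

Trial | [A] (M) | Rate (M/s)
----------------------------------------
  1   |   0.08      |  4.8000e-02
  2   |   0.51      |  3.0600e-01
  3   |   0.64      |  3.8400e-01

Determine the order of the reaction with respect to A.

first order (1)

Step 1: Compare trials to find order n where rate₂/rate₁ = ([A]₂/[A]₁)^n
Step 2: rate₂/rate₁ = 3.0600e-01/4.8000e-02 = 6.375
Step 3: [A]₂/[A]₁ = 0.51/0.08 = 6.375
Step 4: n = ln(6.375)/ln(6.375) = 1.00 ≈ 1
Step 5: The reaction is first order in A.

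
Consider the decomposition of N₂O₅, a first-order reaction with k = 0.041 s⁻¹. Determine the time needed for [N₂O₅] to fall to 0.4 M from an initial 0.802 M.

16.97 s

Step 1: For first-order: t = ln([N₂O₅]₀/[N₂O₅])/k
Step 2: t = ln(0.802/0.4)/0.041
Step 3: t = ln(2.005)/0.041
Step 4: t = 0.6956/0.041 = 16.97 s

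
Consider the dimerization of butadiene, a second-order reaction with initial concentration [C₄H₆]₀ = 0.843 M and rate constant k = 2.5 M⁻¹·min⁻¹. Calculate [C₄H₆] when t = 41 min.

0.009644 M

Step 1: For a second-order reaction: 1/[C₄H₆] = 1/[C₄H₆]₀ + kt
Step 2: 1/[C₄H₆] = 1/0.843 + 2.5 × 41
Step 3: 1/[C₄H₆] = 1.186 + 102.5 = 103.7
Step 4: [C₄H₆] = 1/103.7 = 0.009644 M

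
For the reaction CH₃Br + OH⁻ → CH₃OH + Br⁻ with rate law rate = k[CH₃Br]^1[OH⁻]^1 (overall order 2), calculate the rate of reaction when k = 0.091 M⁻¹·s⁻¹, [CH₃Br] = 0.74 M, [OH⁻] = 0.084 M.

0.005657 M/s

Step 1: The rate law is rate = k[CH₃Br]^1[OH⁻]^1, overall order = 1+1 = 2
Step 2: Substitute values: rate = 0.091 × (0.74)^1 × (0.084)^1
Step 3: rate = 0.091 × 0.74 × 0.084 = 0.00565656 M/s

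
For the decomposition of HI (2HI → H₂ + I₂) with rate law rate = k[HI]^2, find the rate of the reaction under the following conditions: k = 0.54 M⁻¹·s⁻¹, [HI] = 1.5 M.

1.215 M/s

Step 1: Identify the rate law: rate = k[HI]^2
Step 2: Substitute values: rate = 0.54 × (1.5)^2
Step 3: Calculate: rate = 0.54 × 2.25 = 1.215 M/s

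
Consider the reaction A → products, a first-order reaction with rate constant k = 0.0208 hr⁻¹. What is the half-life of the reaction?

33.32 hr

Step 1: For a first-order reaction, t₁/₂ = ln(2)/k
Step 2: t₁/₂ = ln(2)/0.0208
Step 3: t₁/₂ = 0.6931/0.0208 = 33.32 hr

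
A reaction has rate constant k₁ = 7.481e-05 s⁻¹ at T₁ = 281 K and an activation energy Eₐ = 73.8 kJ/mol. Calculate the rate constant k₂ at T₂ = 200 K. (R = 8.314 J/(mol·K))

2.078e-10 s⁻¹

Step 1: Use the two-temperature Arrhenius form: ln(k₂/k₁) = -Eₐ/R × (1/T₂ - 1/T₁)
Step 2: Convert Eₐ to J/mol: 73.8 kJ/mol = 73800 J/mol
Step 3: 1/T₂ - 1/T₁ = 1/200 - 1/281 = 1.441281e-03 K⁻¹
Step 4: ln(k₂/k₁) = -73800/8.314 × 1.441281e-03 = -12.79367
Step 5: k₂ = k₁ × exp(-12.79367) = 7.481e-05 × 2.77830e-06 = 2.078e-10 s⁻¹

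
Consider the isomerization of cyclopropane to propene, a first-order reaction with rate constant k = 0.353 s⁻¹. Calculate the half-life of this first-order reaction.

1.964 s

Step 1: For a first-order reaction, t₁/₂ = ln(2)/k
Step 2: t₁/₂ = ln(2)/0.353
Step 3: t₁/₂ = 0.6931/0.353 = 1.964 s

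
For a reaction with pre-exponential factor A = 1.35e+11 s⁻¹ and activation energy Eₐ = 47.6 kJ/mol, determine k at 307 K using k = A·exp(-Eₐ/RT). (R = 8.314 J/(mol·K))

1.07e+03 s⁻¹

Step 1: Use the Arrhenius equation: k = A × exp(-Eₐ/RT)
Step 2: Convert Eₐ to J/mol: 47.6 kJ/mol = 47600 J/mol
Step 3: Calculate the exponent: -Eₐ/(RT) = -47600/(8.314 × 307) = -18.64913
Step 4: k = 1.35e+11 × exp(-18.64913)
Step 5: k = 1.35e+11 × 7.95767e-09 = 1.0743e+03 s⁻¹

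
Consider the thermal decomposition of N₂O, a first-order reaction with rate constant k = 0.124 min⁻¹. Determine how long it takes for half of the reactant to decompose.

5.59 min

Step 1: For a first-order reaction, t₁/₂ = ln(2)/k
Step 2: t₁/₂ = ln(2)/0.124
Step 3: t₁/₂ = 0.6931/0.124 = 5.59 min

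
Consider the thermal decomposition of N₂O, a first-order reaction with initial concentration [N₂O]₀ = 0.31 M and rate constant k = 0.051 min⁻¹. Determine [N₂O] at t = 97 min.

0.002202 M

Step 1: For a first-order reaction: [N₂O] = [N₂O]₀ × e^(-kt)
Step 2: [N₂O] = 0.31 × e^(-0.051 × 97)
Step 3: [N₂O] = 0.31 × e^(-4.947)
Step 4: [N₂O] = 0.31 × 0.00710469 = 0.002202 M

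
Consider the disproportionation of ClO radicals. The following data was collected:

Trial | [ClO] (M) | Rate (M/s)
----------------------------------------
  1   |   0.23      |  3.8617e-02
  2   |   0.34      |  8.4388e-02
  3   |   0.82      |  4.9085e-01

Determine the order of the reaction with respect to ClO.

second order (2)

Step 1: Compare trials to find order n where rate₂/rate₁ = ([ClO]₂/[ClO]₁)^n
Step 2: rate₂/rate₁ = 8.4388e-02/3.8617e-02 = 2.185
Step 3: [ClO]₂/[ClO]₁ = 0.34/0.23 = 1.478
Step 4: n = ln(2.185)/ln(1.478) = 2.00 ≈ 2
Step 5: The reaction is second order in ClO.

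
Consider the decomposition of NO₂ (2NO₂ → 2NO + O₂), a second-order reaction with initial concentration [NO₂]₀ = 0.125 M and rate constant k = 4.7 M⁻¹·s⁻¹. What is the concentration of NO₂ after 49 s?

0.004196 M

Step 1: For a second-order reaction: 1/[NO₂] = 1/[NO₂]₀ + kt
Step 2: 1/[NO₂] = 1/0.125 + 4.7 × 49
Step 3: 1/[NO₂] = 8 + 230.3 = 238.3
Step 4: [NO₂] = 1/238.3 = 0.004196 M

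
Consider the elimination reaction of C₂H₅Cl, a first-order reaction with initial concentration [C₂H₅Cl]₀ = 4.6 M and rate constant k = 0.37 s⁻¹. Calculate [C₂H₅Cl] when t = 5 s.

0.7233 M

Step 1: For a first-order reaction: [C₂H₅Cl] = [C₂H₅Cl]₀ × e^(-kt)
Step 2: [C₂H₅Cl] = 4.6 × e^(-0.37 × 5)
Step 3: [C₂H₅Cl] = 4.6 × e^(-1.85)
Step 4: [C₂H₅Cl] = 4.6 × 0.157237 = 0.7233 M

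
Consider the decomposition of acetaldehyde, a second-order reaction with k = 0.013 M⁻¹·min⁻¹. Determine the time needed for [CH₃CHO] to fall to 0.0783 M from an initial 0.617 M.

857.7 min

Step 1: For second-order: t = (1/[CH₃CHO] - 1/[CH₃CHO]₀)/k
Step 2: t = (1/0.0783 - 1/0.617)/0.013
Step 3: t = (12.77 - 1.621)/0.013
Step 4: t = 11.15/0.013 = 857.7 min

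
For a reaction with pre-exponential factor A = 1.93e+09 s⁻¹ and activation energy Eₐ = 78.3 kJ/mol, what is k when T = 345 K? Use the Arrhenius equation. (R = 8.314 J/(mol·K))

2.69e-03 s⁻¹

Step 1: Use the Arrhenius equation: k = A × exp(-Eₐ/RT)
Step 2: Convert Eₐ to J/mol: 78.3 kJ/mol = 78300 J/mol
Step 3: Calculate the exponent: -Eₐ/(RT) = -78300/(8.314 × 345) = -27.29811
Step 4: k = 1.93e+09 × exp(-27.29811)
Step 5: k = 1.93e+09 × 1.39502e-12 = 2.6924e-03 s⁻¹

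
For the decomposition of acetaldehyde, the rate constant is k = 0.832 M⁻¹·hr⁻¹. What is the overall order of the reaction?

second order (2)

Step 1: The units of k for an nth-order reaction are (concentration)^(1-n)·(time)⁻¹.
Step 2: Here k has units M⁻¹·hr⁻¹, so the concentration exponent is -1.
Step 3: 1 - n = -1 ⇒ n = 2. The reaction is second order.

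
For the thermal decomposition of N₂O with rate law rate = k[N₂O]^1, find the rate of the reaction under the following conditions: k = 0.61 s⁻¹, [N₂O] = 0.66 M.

0.4026 M/s

Step 1: Identify the rate law: rate = k[N₂O]^1
Step 2: Substitute values: rate = 0.61 × (0.66)^1
Step 3: Calculate: rate = 0.61 × 0.66 = 0.4026 M/s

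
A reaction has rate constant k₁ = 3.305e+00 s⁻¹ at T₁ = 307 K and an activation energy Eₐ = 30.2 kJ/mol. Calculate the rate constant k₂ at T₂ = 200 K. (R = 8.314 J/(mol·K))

5.889e-03 s⁻¹

Step 1: Use the two-temperature Arrhenius form: ln(k₂/k₁) = -Eₐ/R × (1/T₂ - 1/T₁)
Step 2: Convert Eₐ to J/mol: 30.2 kJ/mol = 30200 J/mol
Step 3: 1/T₂ - 1/T₁ = 1/200 - 1/307 = 1.742671e-03 K⁻¹
Step 4: ln(k₂/k₁) = -30200/8.314 × 1.742671e-03 = -6.33013
Step 5: k₂ = k₁ × exp(-6.33013) = 3.305e+00 × 1.78180e-03 = 5.889e-03 s⁻¹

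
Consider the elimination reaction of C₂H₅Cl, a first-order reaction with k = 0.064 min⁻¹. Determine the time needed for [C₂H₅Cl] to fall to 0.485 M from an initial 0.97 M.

10.83 min

Step 1: For first-order: t = ln([C₂H₅Cl]₀/[C₂H₅Cl])/k
Step 2: t = ln(0.97/0.485)/0.064
Step 3: t = ln(2)/0.064
Step 4: t = 0.6931/0.064 = 10.83 min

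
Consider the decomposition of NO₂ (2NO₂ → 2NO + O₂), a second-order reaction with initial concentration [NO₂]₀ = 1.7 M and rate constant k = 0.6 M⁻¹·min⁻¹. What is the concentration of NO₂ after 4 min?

0.3346 M

Step 1: For a second-order reaction: 1/[NO₂] = 1/[NO₂]₀ + kt
Step 2: 1/[NO₂] = 1/1.7 + 0.6 × 4
Step 3: 1/[NO₂] = 0.5882 + 2.4 = 2.988
Step 4: [NO₂] = 1/2.988 = 0.3346 M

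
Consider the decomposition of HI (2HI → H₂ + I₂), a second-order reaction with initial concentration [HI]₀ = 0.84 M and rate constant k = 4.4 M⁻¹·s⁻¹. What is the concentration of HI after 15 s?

0.01488 M

Step 1: For a second-order reaction: 1/[HI] = 1/[HI]₀ + kt
Step 2: 1/[HI] = 1/0.84 + 4.4 × 15
Step 3: 1/[HI] = 1.19 + 66 = 67.19
Step 4: [HI] = 1/67.19 = 0.01488 M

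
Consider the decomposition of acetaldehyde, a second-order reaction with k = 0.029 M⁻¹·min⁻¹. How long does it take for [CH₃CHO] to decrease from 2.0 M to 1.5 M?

5.747 min

Step 1: For second-order: t = (1/[CH₃CHO] - 1/[CH₃CHO]₀)/k
Step 2: t = (1/1.5 - 1/2.0)/0.029
Step 3: t = (0.6667 - 0.5)/0.029
Step 4: t = 0.1667/0.029 = 5.747 min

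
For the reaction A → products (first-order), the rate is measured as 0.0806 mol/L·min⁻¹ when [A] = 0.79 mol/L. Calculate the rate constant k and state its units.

0.102 min⁻¹

Step 1: rate = k[A]^1, so k = rate / [A]^1.
Step 2: k = 0.0806 / (0.79)^1 = 0.0806 / 0.79.
Step 3: k = 0.102 min⁻¹.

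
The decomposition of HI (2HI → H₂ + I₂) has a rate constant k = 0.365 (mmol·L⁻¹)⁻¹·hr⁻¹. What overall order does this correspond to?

second order (2)

Step 1: The units of k for an nth-order reaction are (concentration)^(1-n)·(time)⁻¹.
Step 2: Here k has units (mmol·L⁻¹)⁻¹·hr⁻¹, so the concentration exponent is -1.
Step 3: 1 - n = -1 ⇒ n = 2. The reaction is second order.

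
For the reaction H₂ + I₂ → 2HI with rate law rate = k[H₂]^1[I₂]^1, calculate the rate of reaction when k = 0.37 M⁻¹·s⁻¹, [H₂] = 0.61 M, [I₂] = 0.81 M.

0.1828 M/s

Step 1: The rate law is rate = k[H₂]^1[I₂]^1
Step 2: Substitute: rate = 0.37 × (0.61)^1 × (0.81)^1
Step 3: rate = 0.37 × 0.61 × 0.81 = 0.182817 M/s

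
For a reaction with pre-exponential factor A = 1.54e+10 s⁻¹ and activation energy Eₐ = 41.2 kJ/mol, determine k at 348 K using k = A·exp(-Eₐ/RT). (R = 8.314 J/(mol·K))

1.01e+04 s⁻¹

Step 1: Use the Arrhenius equation: k = A × exp(-Eₐ/RT)
Step 2: Convert Eₐ to J/mol: 41.2 kJ/mol = 41200 J/mol
Step 3: Calculate the exponent: -Eₐ/(RT) = -41200/(8.314 × 348) = -14.23993
Step 4: k = 1.54e+10 × exp(-14.23993)
Step 5: k = 1.54e+10 × 6.54149e-07 = 1.0074e+04 s⁻¹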